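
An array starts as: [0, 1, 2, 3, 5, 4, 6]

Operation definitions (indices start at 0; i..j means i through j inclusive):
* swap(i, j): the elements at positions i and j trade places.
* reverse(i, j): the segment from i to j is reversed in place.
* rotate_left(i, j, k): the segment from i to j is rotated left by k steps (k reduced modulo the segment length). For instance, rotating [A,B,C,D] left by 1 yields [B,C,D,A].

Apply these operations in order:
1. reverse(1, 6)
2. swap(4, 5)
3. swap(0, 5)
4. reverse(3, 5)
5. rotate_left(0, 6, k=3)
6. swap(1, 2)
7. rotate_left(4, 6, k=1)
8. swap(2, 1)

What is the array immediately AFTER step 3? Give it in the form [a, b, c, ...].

After 1 (reverse(1, 6)): [0, 6, 4, 5, 3, 2, 1]
After 2 (swap(4, 5)): [0, 6, 4, 5, 2, 3, 1]
After 3 (swap(0, 5)): [3, 6, 4, 5, 2, 0, 1]

Answer: [3, 6, 4, 5, 2, 0, 1]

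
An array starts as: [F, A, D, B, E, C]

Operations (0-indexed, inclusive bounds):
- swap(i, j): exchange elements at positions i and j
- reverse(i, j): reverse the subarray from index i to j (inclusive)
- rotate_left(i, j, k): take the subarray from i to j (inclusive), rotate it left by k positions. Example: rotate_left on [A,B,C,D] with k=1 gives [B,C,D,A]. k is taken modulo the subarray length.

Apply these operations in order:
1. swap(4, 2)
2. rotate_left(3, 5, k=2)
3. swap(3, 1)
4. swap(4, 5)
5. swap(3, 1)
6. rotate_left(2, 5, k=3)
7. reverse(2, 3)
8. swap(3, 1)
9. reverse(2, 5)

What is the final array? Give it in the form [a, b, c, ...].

Answer: [F, B, D, C, A, E]

Derivation:
After 1 (swap(4, 2)): [F, A, E, B, D, C]
After 2 (rotate_left(3, 5, k=2)): [F, A, E, C, B, D]
After 3 (swap(3, 1)): [F, C, E, A, B, D]
After 4 (swap(4, 5)): [F, C, E, A, D, B]
After 5 (swap(3, 1)): [F, A, E, C, D, B]
After 6 (rotate_left(2, 5, k=3)): [F, A, B, E, C, D]
After 7 (reverse(2, 3)): [F, A, E, B, C, D]
After 8 (swap(3, 1)): [F, B, E, A, C, D]
After 9 (reverse(2, 5)): [F, B, D, C, A, E]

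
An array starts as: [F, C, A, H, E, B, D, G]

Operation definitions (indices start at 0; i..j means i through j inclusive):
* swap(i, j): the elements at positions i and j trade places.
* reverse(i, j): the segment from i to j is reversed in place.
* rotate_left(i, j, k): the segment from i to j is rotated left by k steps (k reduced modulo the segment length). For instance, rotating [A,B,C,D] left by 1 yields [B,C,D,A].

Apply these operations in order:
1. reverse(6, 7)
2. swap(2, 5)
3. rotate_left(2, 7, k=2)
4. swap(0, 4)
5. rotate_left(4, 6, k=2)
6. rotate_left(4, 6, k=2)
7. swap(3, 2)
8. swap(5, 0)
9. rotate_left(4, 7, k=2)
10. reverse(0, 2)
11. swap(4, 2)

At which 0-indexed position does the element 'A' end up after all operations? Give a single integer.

Answer: 0

Derivation:
After 1 (reverse(6, 7)): [F, C, A, H, E, B, G, D]
After 2 (swap(2, 5)): [F, C, B, H, E, A, G, D]
After 3 (rotate_left(2, 7, k=2)): [F, C, E, A, G, D, B, H]
After 4 (swap(0, 4)): [G, C, E, A, F, D, B, H]
After 5 (rotate_left(4, 6, k=2)): [G, C, E, A, B, F, D, H]
After 6 (rotate_left(4, 6, k=2)): [G, C, E, A, D, B, F, H]
After 7 (swap(3, 2)): [G, C, A, E, D, B, F, H]
After 8 (swap(5, 0)): [B, C, A, E, D, G, F, H]
After 9 (rotate_left(4, 7, k=2)): [B, C, A, E, F, H, D, G]
After 10 (reverse(0, 2)): [A, C, B, E, F, H, D, G]
After 11 (swap(4, 2)): [A, C, F, E, B, H, D, G]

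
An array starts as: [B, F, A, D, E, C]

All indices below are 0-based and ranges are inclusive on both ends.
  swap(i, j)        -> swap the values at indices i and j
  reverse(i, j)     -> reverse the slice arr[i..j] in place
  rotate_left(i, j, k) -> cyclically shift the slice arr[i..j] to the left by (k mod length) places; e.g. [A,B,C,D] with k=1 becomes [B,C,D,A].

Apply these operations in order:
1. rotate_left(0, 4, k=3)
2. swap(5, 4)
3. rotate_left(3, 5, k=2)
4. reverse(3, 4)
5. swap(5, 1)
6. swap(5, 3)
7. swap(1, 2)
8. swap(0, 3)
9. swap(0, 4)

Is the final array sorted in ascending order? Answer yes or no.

After 1 (rotate_left(0, 4, k=3)): [D, E, B, F, A, C]
After 2 (swap(5, 4)): [D, E, B, F, C, A]
After 3 (rotate_left(3, 5, k=2)): [D, E, B, A, F, C]
After 4 (reverse(3, 4)): [D, E, B, F, A, C]
After 5 (swap(5, 1)): [D, C, B, F, A, E]
After 6 (swap(5, 3)): [D, C, B, E, A, F]
After 7 (swap(1, 2)): [D, B, C, E, A, F]
After 8 (swap(0, 3)): [E, B, C, D, A, F]
After 9 (swap(0, 4)): [A, B, C, D, E, F]

Answer: yes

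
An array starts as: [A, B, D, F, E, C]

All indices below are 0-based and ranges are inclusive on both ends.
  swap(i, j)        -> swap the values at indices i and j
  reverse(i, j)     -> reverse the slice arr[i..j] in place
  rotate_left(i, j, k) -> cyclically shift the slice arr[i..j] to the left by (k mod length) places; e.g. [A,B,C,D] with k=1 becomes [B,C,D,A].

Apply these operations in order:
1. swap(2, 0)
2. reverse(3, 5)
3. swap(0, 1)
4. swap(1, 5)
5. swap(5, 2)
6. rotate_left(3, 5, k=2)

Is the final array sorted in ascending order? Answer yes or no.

Answer: no

Derivation:
After 1 (swap(2, 0)): [D, B, A, F, E, C]
After 2 (reverse(3, 5)): [D, B, A, C, E, F]
After 3 (swap(0, 1)): [B, D, A, C, E, F]
After 4 (swap(1, 5)): [B, F, A, C, E, D]
After 5 (swap(5, 2)): [B, F, D, C, E, A]
After 6 (rotate_left(3, 5, k=2)): [B, F, D, A, C, E]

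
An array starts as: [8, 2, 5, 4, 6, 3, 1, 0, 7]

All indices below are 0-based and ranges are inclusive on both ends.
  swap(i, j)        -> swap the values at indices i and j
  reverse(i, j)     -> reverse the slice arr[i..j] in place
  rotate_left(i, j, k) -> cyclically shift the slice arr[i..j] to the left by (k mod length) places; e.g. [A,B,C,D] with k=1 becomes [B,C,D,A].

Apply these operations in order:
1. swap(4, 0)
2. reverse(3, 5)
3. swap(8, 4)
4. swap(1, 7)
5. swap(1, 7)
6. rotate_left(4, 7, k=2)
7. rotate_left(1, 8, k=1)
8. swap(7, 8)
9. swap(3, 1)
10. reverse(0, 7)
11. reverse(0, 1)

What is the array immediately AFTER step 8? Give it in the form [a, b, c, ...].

Answer: [6, 5, 3, 1, 0, 7, 4, 2, 8]

Derivation:
After 1 (swap(4, 0)): [6, 2, 5, 4, 8, 3, 1, 0, 7]
After 2 (reverse(3, 5)): [6, 2, 5, 3, 8, 4, 1, 0, 7]
After 3 (swap(8, 4)): [6, 2, 5, 3, 7, 4, 1, 0, 8]
After 4 (swap(1, 7)): [6, 0, 5, 3, 7, 4, 1, 2, 8]
After 5 (swap(1, 7)): [6, 2, 5, 3, 7, 4, 1, 0, 8]
After 6 (rotate_left(4, 7, k=2)): [6, 2, 5, 3, 1, 0, 7, 4, 8]
After 7 (rotate_left(1, 8, k=1)): [6, 5, 3, 1, 0, 7, 4, 8, 2]
After 8 (swap(7, 8)): [6, 5, 3, 1, 0, 7, 4, 2, 8]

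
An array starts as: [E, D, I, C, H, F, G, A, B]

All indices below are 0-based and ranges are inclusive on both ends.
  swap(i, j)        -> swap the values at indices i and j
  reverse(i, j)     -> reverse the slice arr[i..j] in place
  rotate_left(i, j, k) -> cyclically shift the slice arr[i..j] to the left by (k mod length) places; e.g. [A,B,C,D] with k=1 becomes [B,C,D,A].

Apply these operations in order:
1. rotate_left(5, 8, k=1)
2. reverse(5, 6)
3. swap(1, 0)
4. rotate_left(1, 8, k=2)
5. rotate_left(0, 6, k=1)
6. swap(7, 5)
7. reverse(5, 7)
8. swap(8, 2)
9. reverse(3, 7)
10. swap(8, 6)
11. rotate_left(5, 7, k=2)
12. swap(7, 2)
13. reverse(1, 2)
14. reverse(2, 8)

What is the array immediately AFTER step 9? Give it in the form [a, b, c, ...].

After 1 (rotate_left(5, 8, k=1)): [E, D, I, C, H, G, A, B, F]
After 2 (reverse(5, 6)): [E, D, I, C, H, A, G, B, F]
After 3 (swap(1, 0)): [D, E, I, C, H, A, G, B, F]
After 4 (rotate_left(1, 8, k=2)): [D, C, H, A, G, B, F, E, I]
After 5 (rotate_left(0, 6, k=1)): [C, H, A, G, B, F, D, E, I]
After 6 (swap(7, 5)): [C, H, A, G, B, E, D, F, I]
After 7 (reverse(5, 7)): [C, H, A, G, B, F, D, E, I]
After 8 (swap(8, 2)): [C, H, I, G, B, F, D, E, A]
After 9 (reverse(3, 7)): [C, H, I, E, D, F, B, G, A]

Answer: [C, H, I, E, D, F, B, G, A]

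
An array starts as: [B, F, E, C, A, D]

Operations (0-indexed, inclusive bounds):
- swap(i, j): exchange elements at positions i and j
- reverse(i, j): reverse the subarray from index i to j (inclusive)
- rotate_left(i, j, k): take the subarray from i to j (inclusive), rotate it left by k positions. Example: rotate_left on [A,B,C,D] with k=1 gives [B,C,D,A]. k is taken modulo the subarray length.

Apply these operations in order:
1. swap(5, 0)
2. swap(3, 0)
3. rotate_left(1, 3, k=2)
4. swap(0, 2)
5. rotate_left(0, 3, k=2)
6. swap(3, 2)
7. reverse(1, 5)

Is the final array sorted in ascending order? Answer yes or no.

Answer: no

Derivation:
After 1 (swap(5, 0)): [D, F, E, C, A, B]
After 2 (swap(3, 0)): [C, F, E, D, A, B]
After 3 (rotate_left(1, 3, k=2)): [C, D, F, E, A, B]
After 4 (swap(0, 2)): [F, D, C, E, A, B]
After 5 (rotate_left(0, 3, k=2)): [C, E, F, D, A, B]
After 6 (swap(3, 2)): [C, E, D, F, A, B]
After 7 (reverse(1, 5)): [C, B, A, F, D, E]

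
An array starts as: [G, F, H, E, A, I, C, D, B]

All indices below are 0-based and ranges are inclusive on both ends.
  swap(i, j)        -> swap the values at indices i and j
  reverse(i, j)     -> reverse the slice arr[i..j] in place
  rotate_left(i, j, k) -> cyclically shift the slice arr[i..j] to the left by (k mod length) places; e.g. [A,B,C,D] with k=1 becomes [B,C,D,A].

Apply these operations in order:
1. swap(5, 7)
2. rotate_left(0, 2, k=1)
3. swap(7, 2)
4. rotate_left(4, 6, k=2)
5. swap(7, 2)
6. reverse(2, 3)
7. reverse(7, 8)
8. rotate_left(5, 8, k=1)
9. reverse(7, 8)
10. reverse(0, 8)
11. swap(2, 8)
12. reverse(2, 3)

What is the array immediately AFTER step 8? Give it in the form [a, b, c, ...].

After 1 (swap(5, 7)): [G, F, H, E, A, D, C, I, B]
After 2 (rotate_left(0, 2, k=1)): [F, H, G, E, A, D, C, I, B]
After 3 (swap(7, 2)): [F, H, I, E, A, D, C, G, B]
After 4 (rotate_left(4, 6, k=2)): [F, H, I, E, C, A, D, G, B]
After 5 (swap(7, 2)): [F, H, G, E, C, A, D, I, B]
After 6 (reverse(2, 3)): [F, H, E, G, C, A, D, I, B]
After 7 (reverse(7, 8)): [F, H, E, G, C, A, D, B, I]
After 8 (rotate_left(5, 8, k=1)): [F, H, E, G, C, D, B, I, A]

Answer: [F, H, E, G, C, D, B, I, A]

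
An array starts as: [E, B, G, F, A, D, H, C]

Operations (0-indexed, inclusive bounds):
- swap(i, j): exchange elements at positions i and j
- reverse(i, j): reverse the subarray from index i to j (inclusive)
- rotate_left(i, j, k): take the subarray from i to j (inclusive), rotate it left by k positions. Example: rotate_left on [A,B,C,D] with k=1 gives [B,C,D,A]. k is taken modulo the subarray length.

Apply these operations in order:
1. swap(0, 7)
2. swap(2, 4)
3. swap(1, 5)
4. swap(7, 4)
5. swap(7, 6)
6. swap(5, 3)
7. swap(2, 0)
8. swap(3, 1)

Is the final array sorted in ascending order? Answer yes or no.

After 1 (swap(0, 7)): [C, B, G, F, A, D, H, E]
After 2 (swap(2, 4)): [C, B, A, F, G, D, H, E]
After 3 (swap(1, 5)): [C, D, A, F, G, B, H, E]
After 4 (swap(7, 4)): [C, D, A, F, E, B, H, G]
After 5 (swap(7, 6)): [C, D, A, F, E, B, G, H]
After 6 (swap(5, 3)): [C, D, A, B, E, F, G, H]
After 7 (swap(2, 0)): [A, D, C, B, E, F, G, H]
After 8 (swap(3, 1)): [A, B, C, D, E, F, G, H]

Answer: yes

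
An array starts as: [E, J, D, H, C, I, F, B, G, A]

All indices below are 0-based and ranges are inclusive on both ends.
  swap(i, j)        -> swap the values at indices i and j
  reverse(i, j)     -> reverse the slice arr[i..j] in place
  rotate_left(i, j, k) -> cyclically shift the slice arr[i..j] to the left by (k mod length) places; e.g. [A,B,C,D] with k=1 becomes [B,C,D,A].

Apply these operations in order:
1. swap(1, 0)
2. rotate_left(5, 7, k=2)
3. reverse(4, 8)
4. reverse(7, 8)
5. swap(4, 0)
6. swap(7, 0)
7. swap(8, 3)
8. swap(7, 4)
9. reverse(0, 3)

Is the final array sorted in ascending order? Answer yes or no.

After 1 (swap(1, 0)): [J, E, D, H, C, I, F, B, G, A]
After 2 (rotate_left(5, 7, k=2)): [J, E, D, H, C, B, I, F, G, A]
After 3 (reverse(4, 8)): [J, E, D, H, G, F, I, B, C, A]
After 4 (reverse(7, 8)): [J, E, D, H, G, F, I, C, B, A]
After 5 (swap(4, 0)): [G, E, D, H, J, F, I, C, B, A]
After 6 (swap(7, 0)): [C, E, D, H, J, F, I, G, B, A]
After 7 (swap(8, 3)): [C, E, D, B, J, F, I, G, H, A]
After 8 (swap(7, 4)): [C, E, D, B, G, F, I, J, H, A]
After 9 (reverse(0, 3)): [B, D, E, C, G, F, I, J, H, A]

Answer: no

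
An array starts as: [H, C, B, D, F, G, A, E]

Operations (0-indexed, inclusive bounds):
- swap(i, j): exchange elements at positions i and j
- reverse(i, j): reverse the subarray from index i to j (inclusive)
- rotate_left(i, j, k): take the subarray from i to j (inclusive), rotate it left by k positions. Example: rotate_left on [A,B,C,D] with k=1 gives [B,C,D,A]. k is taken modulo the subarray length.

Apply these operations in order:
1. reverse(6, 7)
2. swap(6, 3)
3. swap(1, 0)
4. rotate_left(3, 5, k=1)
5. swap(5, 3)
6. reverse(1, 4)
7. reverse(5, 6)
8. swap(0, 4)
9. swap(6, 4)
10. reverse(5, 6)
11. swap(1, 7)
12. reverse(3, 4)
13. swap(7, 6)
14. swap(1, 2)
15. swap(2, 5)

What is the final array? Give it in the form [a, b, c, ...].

After 1 (reverse(6, 7)): [H, C, B, D, F, G, E, A]
After 2 (swap(6, 3)): [H, C, B, E, F, G, D, A]
After 3 (swap(1, 0)): [C, H, B, E, F, G, D, A]
After 4 (rotate_left(3, 5, k=1)): [C, H, B, F, G, E, D, A]
After 5 (swap(5, 3)): [C, H, B, E, G, F, D, A]
After 6 (reverse(1, 4)): [C, G, E, B, H, F, D, A]
After 7 (reverse(5, 6)): [C, G, E, B, H, D, F, A]
After 8 (swap(0, 4)): [H, G, E, B, C, D, F, A]
After 9 (swap(6, 4)): [H, G, E, B, F, D, C, A]
After 10 (reverse(5, 6)): [H, G, E, B, F, C, D, A]
After 11 (swap(1, 7)): [H, A, E, B, F, C, D, G]
After 12 (reverse(3, 4)): [H, A, E, F, B, C, D, G]
After 13 (swap(7, 6)): [H, A, E, F, B, C, G, D]
After 14 (swap(1, 2)): [H, E, A, F, B, C, G, D]
After 15 (swap(2, 5)): [H, E, C, F, B, A, G, D]

Answer: [H, E, C, F, B, A, G, D]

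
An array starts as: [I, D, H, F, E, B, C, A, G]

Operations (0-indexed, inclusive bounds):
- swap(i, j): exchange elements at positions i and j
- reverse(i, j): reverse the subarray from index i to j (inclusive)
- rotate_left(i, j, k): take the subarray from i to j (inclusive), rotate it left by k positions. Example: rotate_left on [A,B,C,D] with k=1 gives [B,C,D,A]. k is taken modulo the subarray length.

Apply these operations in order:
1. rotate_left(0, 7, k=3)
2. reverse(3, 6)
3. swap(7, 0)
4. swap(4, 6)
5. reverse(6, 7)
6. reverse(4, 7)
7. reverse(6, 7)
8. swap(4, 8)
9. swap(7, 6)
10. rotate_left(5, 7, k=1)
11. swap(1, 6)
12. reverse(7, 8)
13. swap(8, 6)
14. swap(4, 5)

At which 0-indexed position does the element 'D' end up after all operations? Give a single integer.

Answer: 3

Derivation:
After 1 (rotate_left(0, 7, k=3)): [F, E, B, C, A, I, D, H, G]
After 2 (reverse(3, 6)): [F, E, B, D, I, A, C, H, G]
After 3 (swap(7, 0)): [H, E, B, D, I, A, C, F, G]
After 4 (swap(4, 6)): [H, E, B, D, C, A, I, F, G]
After 5 (reverse(6, 7)): [H, E, B, D, C, A, F, I, G]
After 6 (reverse(4, 7)): [H, E, B, D, I, F, A, C, G]
After 7 (reverse(6, 7)): [H, E, B, D, I, F, C, A, G]
After 8 (swap(4, 8)): [H, E, B, D, G, F, C, A, I]
After 9 (swap(7, 6)): [H, E, B, D, G, F, A, C, I]
After 10 (rotate_left(5, 7, k=1)): [H, E, B, D, G, A, C, F, I]
After 11 (swap(1, 6)): [H, C, B, D, G, A, E, F, I]
After 12 (reverse(7, 8)): [H, C, B, D, G, A, E, I, F]
After 13 (swap(8, 6)): [H, C, B, D, G, A, F, I, E]
After 14 (swap(4, 5)): [H, C, B, D, A, G, F, I, E]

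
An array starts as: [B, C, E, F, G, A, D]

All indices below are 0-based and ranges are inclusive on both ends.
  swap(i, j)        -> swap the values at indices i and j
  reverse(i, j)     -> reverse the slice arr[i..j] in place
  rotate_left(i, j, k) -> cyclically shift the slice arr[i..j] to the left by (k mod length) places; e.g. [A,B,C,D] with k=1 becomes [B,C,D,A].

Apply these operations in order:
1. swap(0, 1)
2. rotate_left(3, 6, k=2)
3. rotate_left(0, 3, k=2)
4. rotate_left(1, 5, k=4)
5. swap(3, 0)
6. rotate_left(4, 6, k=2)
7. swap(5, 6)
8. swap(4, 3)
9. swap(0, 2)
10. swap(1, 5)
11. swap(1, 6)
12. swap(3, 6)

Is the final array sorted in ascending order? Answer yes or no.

After 1 (swap(0, 1)): [C, B, E, F, G, A, D]
After 2 (rotate_left(3, 6, k=2)): [C, B, E, A, D, F, G]
After 3 (rotate_left(0, 3, k=2)): [E, A, C, B, D, F, G]
After 4 (rotate_left(1, 5, k=4)): [E, F, A, C, B, D, G]
After 5 (swap(3, 0)): [C, F, A, E, B, D, G]
After 6 (rotate_left(4, 6, k=2)): [C, F, A, E, G, B, D]
After 7 (swap(5, 6)): [C, F, A, E, G, D, B]
After 8 (swap(4, 3)): [C, F, A, G, E, D, B]
After 9 (swap(0, 2)): [A, F, C, G, E, D, B]
After 10 (swap(1, 5)): [A, D, C, G, E, F, B]
After 11 (swap(1, 6)): [A, B, C, G, E, F, D]
After 12 (swap(3, 6)): [A, B, C, D, E, F, G]

Answer: yes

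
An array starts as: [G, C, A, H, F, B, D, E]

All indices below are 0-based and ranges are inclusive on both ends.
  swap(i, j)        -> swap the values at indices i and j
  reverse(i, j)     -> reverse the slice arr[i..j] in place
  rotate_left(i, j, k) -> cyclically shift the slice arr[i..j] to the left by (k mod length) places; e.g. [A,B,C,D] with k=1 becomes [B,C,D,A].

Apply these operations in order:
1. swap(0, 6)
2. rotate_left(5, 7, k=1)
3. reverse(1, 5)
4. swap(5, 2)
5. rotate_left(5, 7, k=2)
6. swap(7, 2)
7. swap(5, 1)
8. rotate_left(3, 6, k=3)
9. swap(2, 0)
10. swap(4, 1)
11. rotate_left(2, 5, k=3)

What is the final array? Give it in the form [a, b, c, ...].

Answer: [E, H, A, D, F, B, G, C]

Derivation:
After 1 (swap(0, 6)): [D, C, A, H, F, B, G, E]
After 2 (rotate_left(5, 7, k=1)): [D, C, A, H, F, G, E, B]
After 3 (reverse(1, 5)): [D, G, F, H, A, C, E, B]
After 4 (swap(5, 2)): [D, G, C, H, A, F, E, B]
After 5 (rotate_left(5, 7, k=2)): [D, G, C, H, A, B, F, E]
After 6 (swap(7, 2)): [D, G, E, H, A, B, F, C]
After 7 (swap(5, 1)): [D, B, E, H, A, G, F, C]
After 8 (rotate_left(3, 6, k=3)): [D, B, E, F, H, A, G, C]
After 9 (swap(2, 0)): [E, B, D, F, H, A, G, C]
After 10 (swap(4, 1)): [E, H, D, F, B, A, G, C]
After 11 (rotate_left(2, 5, k=3)): [E, H, A, D, F, B, G, C]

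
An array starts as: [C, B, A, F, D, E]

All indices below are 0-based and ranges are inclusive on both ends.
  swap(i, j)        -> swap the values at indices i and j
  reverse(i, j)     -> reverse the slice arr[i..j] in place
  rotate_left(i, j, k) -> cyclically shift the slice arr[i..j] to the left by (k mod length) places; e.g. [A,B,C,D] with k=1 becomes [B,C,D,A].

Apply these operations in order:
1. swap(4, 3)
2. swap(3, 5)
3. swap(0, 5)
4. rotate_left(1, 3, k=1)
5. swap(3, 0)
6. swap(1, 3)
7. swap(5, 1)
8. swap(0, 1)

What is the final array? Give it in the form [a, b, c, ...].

After 1 (swap(4, 3)): [C, B, A, D, F, E]
After 2 (swap(3, 5)): [C, B, A, E, F, D]
After 3 (swap(0, 5)): [D, B, A, E, F, C]
After 4 (rotate_left(1, 3, k=1)): [D, A, E, B, F, C]
After 5 (swap(3, 0)): [B, A, E, D, F, C]
After 6 (swap(1, 3)): [B, D, E, A, F, C]
After 7 (swap(5, 1)): [B, C, E, A, F, D]
After 8 (swap(0, 1)): [C, B, E, A, F, D]

Answer: [C, B, E, A, F, D]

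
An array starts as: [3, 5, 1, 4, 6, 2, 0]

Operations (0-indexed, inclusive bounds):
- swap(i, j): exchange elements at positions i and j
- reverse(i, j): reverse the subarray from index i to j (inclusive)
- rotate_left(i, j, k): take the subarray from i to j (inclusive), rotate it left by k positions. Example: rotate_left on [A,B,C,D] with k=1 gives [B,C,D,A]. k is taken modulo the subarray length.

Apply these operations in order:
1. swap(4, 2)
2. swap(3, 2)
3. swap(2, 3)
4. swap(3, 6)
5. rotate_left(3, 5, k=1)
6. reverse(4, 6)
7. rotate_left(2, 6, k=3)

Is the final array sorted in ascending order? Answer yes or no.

After 1 (swap(4, 2)): [3, 5, 6, 4, 1, 2, 0]
After 2 (swap(3, 2)): [3, 5, 4, 6, 1, 2, 0]
After 3 (swap(2, 3)): [3, 5, 6, 4, 1, 2, 0]
After 4 (swap(3, 6)): [3, 5, 6, 0, 1, 2, 4]
After 5 (rotate_left(3, 5, k=1)): [3, 5, 6, 1, 2, 0, 4]
After 6 (reverse(4, 6)): [3, 5, 6, 1, 4, 0, 2]
After 7 (rotate_left(2, 6, k=3)): [3, 5, 0, 2, 6, 1, 4]

Answer: no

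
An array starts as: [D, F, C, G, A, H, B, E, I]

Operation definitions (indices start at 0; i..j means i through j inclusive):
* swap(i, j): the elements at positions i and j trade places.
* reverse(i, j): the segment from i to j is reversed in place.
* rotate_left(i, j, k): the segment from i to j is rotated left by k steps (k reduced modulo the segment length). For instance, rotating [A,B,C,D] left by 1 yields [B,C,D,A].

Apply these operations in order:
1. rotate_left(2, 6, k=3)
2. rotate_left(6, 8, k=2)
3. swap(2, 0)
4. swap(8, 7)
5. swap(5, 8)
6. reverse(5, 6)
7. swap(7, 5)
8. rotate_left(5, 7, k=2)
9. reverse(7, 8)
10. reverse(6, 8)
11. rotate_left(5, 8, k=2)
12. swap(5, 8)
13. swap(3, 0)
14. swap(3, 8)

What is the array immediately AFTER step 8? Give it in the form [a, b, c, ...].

Answer: [H, F, D, B, C, I, E, A, G]

Derivation:
After 1 (rotate_left(2, 6, k=3)): [D, F, H, B, C, G, A, E, I]
After 2 (rotate_left(6, 8, k=2)): [D, F, H, B, C, G, I, A, E]
After 3 (swap(2, 0)): [H, F, D, B, C, G, I, A, E]
After 4 (swap(8, 7)): [H, F, D, B, C, G, I, E, A]
After 5 (swap(5, 8)): [H, F, D, B, C, A, I, E, G]
After 6 (reverse(5, 6)): [H, F, D, B, C, I, A, E, G]
After 7 (swap(7, 5)): [H, F, D, B, C, E, A, I, G]
After 8 (rotate_left(5, 7, k=2)): [H, F, D, B, C, I, E, A, G]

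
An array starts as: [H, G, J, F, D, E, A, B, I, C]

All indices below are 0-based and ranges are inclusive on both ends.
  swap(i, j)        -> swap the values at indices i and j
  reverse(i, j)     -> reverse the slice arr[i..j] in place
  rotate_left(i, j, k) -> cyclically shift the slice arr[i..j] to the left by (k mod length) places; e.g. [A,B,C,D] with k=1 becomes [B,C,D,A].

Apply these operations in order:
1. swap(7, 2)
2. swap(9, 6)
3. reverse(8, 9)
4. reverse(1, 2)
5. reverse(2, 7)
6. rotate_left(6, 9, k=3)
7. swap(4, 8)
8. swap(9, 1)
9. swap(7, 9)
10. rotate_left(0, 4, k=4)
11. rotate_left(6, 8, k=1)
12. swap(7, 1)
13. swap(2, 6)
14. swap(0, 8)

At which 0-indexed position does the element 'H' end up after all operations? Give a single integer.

After 1 (swap(7, 2)): [H, G, B, F, D, E, A, J, I, C]
After 2 (swap(9, 6)): [H, G, B, F, D, E, C, J, I, A]
After 3 (reverse(8, 9)): [H, G, B, F, D, E, C, J, A, I]
After 4 (reverse(1, 2)): [H, B, G, F, D, E, C, J, A, I]
After 5 (reverse(2, 7)): [H, B, J, C, E, D, F, G, A, I]
After 6 (rotate_left(6, 9, k=3)): [H, B, J, C, E, D, I, F, G, A]
After 7 (swap(4, 8)): [H, B, J, C, G, D, I, F, E, A]
After 8 (swap(9, 1)): [H, A, J, C, G, D, I, F, E, B]
After 9 (swap(7, 9)): [H, A, J, C, G, D, I, B, E, F]
After 10 (rotate_left(0, 4, k=4)): [G, H, A, J, C, D, I, B, E, F]
After 11 (rotate_left(6, 8, k=1)): [G, H, A, J, C, D, B, E, I, F]
After 12 (swap(7, 1)): [G, E, A, J, C, D, B, H, I, F]
After 13 (swap(2, 6)): [G, E, B, J, C, D, A, H, I, F]
After 14 (swap(0, 8)): [I, E, B, J, C, D, A, H, G, F]

Answer: 7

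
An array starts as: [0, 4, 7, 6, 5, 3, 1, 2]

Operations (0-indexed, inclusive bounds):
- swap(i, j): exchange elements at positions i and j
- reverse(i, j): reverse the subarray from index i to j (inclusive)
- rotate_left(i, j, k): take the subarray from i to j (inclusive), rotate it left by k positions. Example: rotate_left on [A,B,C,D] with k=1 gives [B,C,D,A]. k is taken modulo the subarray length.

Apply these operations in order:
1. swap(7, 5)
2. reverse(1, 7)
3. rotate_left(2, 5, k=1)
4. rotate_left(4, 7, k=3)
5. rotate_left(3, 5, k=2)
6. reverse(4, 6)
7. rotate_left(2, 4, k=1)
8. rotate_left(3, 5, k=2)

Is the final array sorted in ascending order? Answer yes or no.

After 1 (swap(7, 5)): [0, 4, 7, 6, 5, 2, 1, 3]
After 2 (reverse(1, 7)): [0, 3, 1, 2, 5, 6, 7, 4]
After 3 (rotate_left(2, 5, k=1)): [0, 3, 2, 5, 6, 1, 7, 4]
After 4 (rotate_left(4, 7, k=3)): [0, 3, 2, 5, 4, 6, 1, 7]
After 5 (rotate_left(3, 5, k=2)): [0, 3, 2, 6, 5, 4, 1, 7]
After 6 (reverse(4, 6)): [0, 3, 2, 6, 1, 4, 5, 7]
After 7 (rotate_left(2, 4, k=1)): [0, 3, 6, 1, 2, 4, 5, 7]
After 8 (rotate_left(3, 5, k=2)): [0, 3, 6, 4, 1, 2, 5, 7]

Answer: no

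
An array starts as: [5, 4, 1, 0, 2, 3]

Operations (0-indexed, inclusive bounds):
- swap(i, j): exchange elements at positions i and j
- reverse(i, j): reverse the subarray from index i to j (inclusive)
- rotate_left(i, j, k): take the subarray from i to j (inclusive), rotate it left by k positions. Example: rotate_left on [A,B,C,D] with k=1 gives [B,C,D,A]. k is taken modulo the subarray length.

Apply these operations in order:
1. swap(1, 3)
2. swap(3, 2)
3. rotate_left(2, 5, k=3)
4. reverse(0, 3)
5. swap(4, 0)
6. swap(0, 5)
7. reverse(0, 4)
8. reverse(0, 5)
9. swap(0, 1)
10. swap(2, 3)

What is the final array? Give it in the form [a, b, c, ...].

After 1 (swap(1, 3)): [5, 0, 1, 4, 2, 3]
After 2 (swap(3, 2)): [5, 0, 4, 1, 2, 3]
After 3 (rotate_left(2, 5, k=3)): [5, 0, 3, 4, 1, 2]
After 4 (reverse(0, 3)): [4, 3, 0, 5, 1, 2]
After 5 (swap(4, 0)): [1, 3, 0, 5, 4, 2]
After 6 (swap(0, 5)): [2, 3, 0, 5, 4, 1]
After 7 (reverse(0, 4)): [4, 5, 0, 3, 2, 1]
After 8 (reverse(0, 5)): [1, 2, 3, 0, 5, 4]
After 9 (swap(0, 1)): [2, 1, 3, 0, 5, 4]
After 10 (swap(2, 3)): [2, 1, 0, 3, 5, 4]

Answer: [2, 1, 0, 3, 5, 4]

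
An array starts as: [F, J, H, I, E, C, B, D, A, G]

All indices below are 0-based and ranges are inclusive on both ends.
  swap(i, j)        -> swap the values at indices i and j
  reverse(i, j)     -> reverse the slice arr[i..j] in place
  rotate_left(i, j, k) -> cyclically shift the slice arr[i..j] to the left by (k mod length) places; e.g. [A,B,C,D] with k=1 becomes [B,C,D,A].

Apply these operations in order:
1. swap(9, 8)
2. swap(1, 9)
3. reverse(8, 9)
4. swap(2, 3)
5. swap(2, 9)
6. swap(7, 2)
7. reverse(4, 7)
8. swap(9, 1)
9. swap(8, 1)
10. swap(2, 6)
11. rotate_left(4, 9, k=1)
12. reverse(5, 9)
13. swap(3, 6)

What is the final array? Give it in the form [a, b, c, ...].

After 1 (swap(9, 8)): [F, J, H, I, E, C, B, D, G, A]
After 2 (swap(1, 9)): [F, A, H, I, E, C, B, D, G, J]
After 3 (reverse(8, 9)): [F, A, H, I, E, C, B, D, J, G]
After 4 (swap(2, 3)): [F, A, I, H, E, C, B, D, J, G]
After 5 (swap(2, 9)): [F, A, G, H, E, C, B, D, J, I]
After 6 (swap(7, 2)): [F, A, D, H, E, C, B, G, J, I]
After 7 (reverse(4, 7)): [F, A, D, H, G, B, C, E, J, I]
After 8 (swap(9, 1)): [F, I, D, H, G, B, C, E, J, A]
After 9 (swap(8, 1)): [F, J, D, H, G, B, C, E, I, A]
After 10 (swap(2, 6)): [F, J, C, H, G, B, D, E, I, A]
After 11 (rotate_left(4, 9, k=1)): [F, J, C, H, B, D, E, I, A, G]
After 12 (reverse(5, 9)): [F, J, C, H, B, G, A, I, E, D]
After 13 (swap(3, 6)): [F, J, C, A, B, G, H, I, E, D]

Answer: [F, J, C, A, B, G, H, I, E, D]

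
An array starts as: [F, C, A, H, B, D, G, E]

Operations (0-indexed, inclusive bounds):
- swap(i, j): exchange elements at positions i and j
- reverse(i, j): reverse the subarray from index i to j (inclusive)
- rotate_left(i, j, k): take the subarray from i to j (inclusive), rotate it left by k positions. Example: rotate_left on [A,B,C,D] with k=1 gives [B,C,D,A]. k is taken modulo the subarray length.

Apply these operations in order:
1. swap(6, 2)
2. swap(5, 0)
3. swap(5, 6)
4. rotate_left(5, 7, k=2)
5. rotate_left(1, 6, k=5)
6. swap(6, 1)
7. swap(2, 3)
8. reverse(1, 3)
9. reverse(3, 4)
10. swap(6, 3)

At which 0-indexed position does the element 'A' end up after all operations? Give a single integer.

After 1 (swap(6, 2)): [F, C, G, H, B, D, A, E]
After 2 (swap(5, 0)): [D, C, G, H, B, F, A, E]
After 3 (swap(5, 6)): [D, C, G, H, B, A, F, E]
After 4 (rotate_left(5, 7, k=2)): [D, C, G, H, B, E, A, F]
After 5 (rotate_left(1, 6, k=5)): [D, A, C, G, H, B, E, F]
After 6 (swap(6, 1)): [D, E, C, G, H, B, A, F]
After 7 (swap(2, 3)): [D, E, G, C, H, B, A, F]
After 8 (reverse(1, 3)): [D, C, G, E, H, B, A, F]
After 9 (reverse(3, 4)): [D, C, G, H, E, B, A, F]
After 10 (swap(6, 3)): [D, C, G, A, E, B, H, F]

Answer: 3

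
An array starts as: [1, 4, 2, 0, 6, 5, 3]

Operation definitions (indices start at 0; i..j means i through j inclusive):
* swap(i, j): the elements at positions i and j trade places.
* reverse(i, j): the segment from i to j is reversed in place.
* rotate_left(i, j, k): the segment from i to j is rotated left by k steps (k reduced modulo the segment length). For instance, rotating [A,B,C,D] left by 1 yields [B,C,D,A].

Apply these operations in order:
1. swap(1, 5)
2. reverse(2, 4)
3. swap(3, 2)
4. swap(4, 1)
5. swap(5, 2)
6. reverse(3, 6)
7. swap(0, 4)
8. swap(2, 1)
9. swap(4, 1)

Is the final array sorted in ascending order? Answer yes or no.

Answer: yes

Derivation:
After 1 (swap(1, 5)): [1, 5, 2, 0, 6, 4, 3]
After 2 (reverse(2, 4)): [1, 5, 6, 0, 2, 4, 3]
After 3 (swap(3, 2)): [1, 5, 0, 6, 2, 4, 3]
After 4 (swap(4, 1)): [1, 2, 0, 6, 5, 4, 3]
After 5 (swap(5, 2)): [1, 2, 4, 6, 5, 0, 3]
After 6 (reverse(3, 6)): [1, 2, 4, 3, 0, 5, 6]
After 7 (swap(0, 4)): [0, 2, 4, 3, 1, 5, 6]
After 8 (swap(2, 1)): [0, 4, 2, 3, 1, 5, 6]
After 9 (swap(4, 1)): [0, 1, 2, 3, 4, 5, 6]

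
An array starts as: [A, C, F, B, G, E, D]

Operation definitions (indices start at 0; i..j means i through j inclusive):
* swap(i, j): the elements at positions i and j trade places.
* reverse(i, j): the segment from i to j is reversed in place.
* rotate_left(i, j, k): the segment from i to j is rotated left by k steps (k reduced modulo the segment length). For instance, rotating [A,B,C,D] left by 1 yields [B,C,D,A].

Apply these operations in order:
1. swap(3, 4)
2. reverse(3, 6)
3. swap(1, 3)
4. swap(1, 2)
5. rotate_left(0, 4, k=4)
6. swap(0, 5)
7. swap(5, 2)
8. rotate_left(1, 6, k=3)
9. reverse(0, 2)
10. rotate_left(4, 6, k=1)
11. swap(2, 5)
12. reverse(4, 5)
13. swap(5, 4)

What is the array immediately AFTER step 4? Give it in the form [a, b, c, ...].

After 1 (swap(3, 4)): [A, C, F, G, B, E, D]
After 2 (reverse(3, 6)): [A, C, F, D, E, B, G]
After 3 (swap(1, 3)): [A, D, F, C, E, B, G]
After 4 (swap(1, 2)): [A, F, D, C, E, B, G]

Answer: [A, F, D, C, E, B, G]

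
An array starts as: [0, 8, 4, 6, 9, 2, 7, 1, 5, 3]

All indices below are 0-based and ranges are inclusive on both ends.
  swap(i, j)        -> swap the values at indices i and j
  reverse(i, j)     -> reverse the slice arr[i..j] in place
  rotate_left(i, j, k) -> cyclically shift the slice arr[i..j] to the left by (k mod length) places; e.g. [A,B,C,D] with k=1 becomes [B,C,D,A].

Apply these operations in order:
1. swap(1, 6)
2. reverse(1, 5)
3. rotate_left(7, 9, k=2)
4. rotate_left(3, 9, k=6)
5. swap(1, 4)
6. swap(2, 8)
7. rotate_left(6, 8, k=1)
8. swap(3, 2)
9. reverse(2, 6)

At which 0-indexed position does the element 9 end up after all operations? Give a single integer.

Answer: 7

Derivation:
After 1 (swap(1, 6)): [0, 7, 4, 6, 9, 2, 8, 1, 5, 3]
After 2 (reverse(1, 5)): [0, 2, 9, 6, 4, 7, 8, 1, 5, 3]
After 3 (rotate_left(7, 9, k=2)): [0, 2, 9, 6, 4, 7, 8, 3, 1, 5]
After 4 (rotate_left(3, 9, k=6)): [0, 2, 9, 5, 6, 4, 7, 8, 3, 1]
After 5 (swap(1, 4)): [0, 6, 9, 5, 2, 4, 7, 8, 3, 1]
After 6 (swap(2, 8)): [0, 6, 3, 5, 2, 4, 7, 8, 9, 1]
After 7 (rotate_left(6, 8, k=1)): [0, 6, 3, 5, 2, 4, 8, 9, 7, 1]
After 8 (swap(3, 2)): [0, 6, 5, 3, 2, 4, 8, 9, 7, 1]
After 9 (reverse(2, 6)): [0, 6, 8, 4, 2, 3, 5, 9, 7, 1]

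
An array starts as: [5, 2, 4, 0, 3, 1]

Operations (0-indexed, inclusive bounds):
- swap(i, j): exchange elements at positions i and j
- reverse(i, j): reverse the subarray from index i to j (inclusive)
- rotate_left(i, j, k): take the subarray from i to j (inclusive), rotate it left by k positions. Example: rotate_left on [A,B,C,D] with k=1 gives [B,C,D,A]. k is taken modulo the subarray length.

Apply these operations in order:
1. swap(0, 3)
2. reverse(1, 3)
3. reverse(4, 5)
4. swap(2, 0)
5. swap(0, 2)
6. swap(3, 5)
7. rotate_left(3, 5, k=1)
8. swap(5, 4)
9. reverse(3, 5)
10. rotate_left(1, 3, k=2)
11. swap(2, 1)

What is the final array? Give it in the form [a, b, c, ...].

Answer: [0, 5, 2, 4, 3, 1]

Derivation:
After 1 (swap(0, 3)): [0, 2, 4, 5, 3, 1]
After 2 (reverse(1, 3)): [0, 5, 4, 2, 3, 1]
After 3 (reverse(4, 5)): [0, 5, 4, 2, 1, 3]
After 4 (swap(2, 0)): [4, 5, 0, 2, 1, 3]
After 5 (swap(0, 2)): [0, 5, 4, 2, 1, 3]
After 6 (swap(3, 5)): [0, 5, 4, 3, 1, 2]
After 7 (rotate_left(3, 5, k=1)): [0, 5, 4, 1, 2, 3]
After 8 (swap(5, 4)): [0, 5, 4, 1, 3, 2]
After 9 (reverse(3, 5)): [0, 5, 4, 2, 3, 1]
After 10 (rotate_left(1, 3, k=2)): [0, 2, 5, 4, 3, 1]
After 11 (swap(2, 1)): [0, 5, 2, 4, 3, 1]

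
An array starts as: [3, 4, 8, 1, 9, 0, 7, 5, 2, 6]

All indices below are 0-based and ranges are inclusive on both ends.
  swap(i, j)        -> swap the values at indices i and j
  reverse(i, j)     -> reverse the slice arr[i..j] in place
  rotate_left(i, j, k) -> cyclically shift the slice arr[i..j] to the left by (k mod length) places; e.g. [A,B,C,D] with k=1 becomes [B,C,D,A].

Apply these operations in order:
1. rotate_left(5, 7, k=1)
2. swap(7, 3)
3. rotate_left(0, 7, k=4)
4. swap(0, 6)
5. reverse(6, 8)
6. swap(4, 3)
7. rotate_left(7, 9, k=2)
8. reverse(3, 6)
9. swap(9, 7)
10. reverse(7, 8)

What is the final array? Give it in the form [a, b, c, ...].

After 1 (rotate_left(5, 7, k=1)): [3, 4, 8, 1, 9, 7, 5, 0, 2, 6]
After 2 (swap(7, 3)): [3, 4, 8, 0, 9, 7, 5, 1, 2, 6]
After 3 (rotate_left(0, 7, k=4)): [9, 7, 5, 1, 3, 4, 8, 0, 2, 6]
After 4 (swap(0, 6)): [8, 7, 5, 1, 3, 4, 9, 0, 2, 6]
After 5 (reverse(6, 8)): [8, 7, 5, 1, 3, 4, 2, 0, 9, 6]
After 6 (swap(4, 3)): [8, 7, 5, 3, 1, 4, 2, 0, 9, 6]
After 7 (rotate_left(7, 9, k=2)): [8, 7, 5, 3, 1, 4, 2, 6, 0, 9]
After 8 (reverse(3, 6)): [8, 7, 5, 2, 4, 1, 3, 6, 0, 9]
After 9 (swap(9, 7)): [8, 7, 5, 2, 4, 1, 3, 9, 0, 6]
After 10 (reverse(7, 8)): [8, 7, 5, 2, 4, 1, 3, 0, 9, 6]

Answer: [8, 7, 5, 2, 4, 1, 3, 0, 9, 6]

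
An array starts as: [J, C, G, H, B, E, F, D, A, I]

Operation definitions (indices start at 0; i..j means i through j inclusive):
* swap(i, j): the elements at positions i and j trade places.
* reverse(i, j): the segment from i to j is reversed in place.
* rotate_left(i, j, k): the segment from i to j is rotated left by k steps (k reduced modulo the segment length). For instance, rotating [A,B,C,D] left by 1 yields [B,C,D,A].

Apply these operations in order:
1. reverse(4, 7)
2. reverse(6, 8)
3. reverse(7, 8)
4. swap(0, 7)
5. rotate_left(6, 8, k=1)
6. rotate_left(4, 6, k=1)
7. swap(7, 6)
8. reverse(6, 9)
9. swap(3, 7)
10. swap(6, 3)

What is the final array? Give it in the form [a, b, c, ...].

Answer: [E, C, G, I, F, J, A, H, D, B]

Derivation:
After 1 (reverse(4, 7)): [J, C, G, H, D, F, E, B, A, I]
After 2 (reverse(6, 8)): [J, C, G, H, D, F, A, B, E, I]
After 3 (reverse(7, 8)): [J, C, G, H, D, F, A, E, B, I]
After 4 (swap(0, 7)): [E, C, G, H, D, F, A, J, B, I]
After 5 (rotate_left(6, 8, k=1)): [E, C, G, H, D, F, J, B, A, I]
After 6 (rotate_left(4, 6, k=1)): [E, C, G, H, F, J, D, B, A, I]
After 7 (swap(7, 6)): [E, C, G, H, F, J, B, D, A, I]
After 8 (reverse(6, 9)): [E, C, G, H, F, J, I, A, D, B]
After 9 (swap(3, 7)): [E, C, G, A, F, J, I, H, D, B]
After 10 (swap(6, 3)): [E, C, G, I, F, J, A, H, D, B]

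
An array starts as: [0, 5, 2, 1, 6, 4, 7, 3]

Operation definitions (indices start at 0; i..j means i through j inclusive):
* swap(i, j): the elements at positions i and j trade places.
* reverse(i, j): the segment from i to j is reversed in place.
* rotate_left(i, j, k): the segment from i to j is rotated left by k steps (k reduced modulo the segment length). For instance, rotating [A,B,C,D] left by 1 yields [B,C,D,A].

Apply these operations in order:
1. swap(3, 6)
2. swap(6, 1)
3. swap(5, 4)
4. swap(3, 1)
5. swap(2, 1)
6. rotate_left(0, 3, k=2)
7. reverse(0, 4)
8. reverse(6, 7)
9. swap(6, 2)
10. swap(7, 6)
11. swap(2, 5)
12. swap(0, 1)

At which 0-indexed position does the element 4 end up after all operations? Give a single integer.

Answer: 1

Derivation:
After 1 (swap(3, 6)): [0, 5, 2, 7, 6, 4, 1, 3]
After 2 (swap(6, 1)): [0, 1, 2, 7, 6, 4, 5, 3]
After 3 (swap(5, 4)): [0, 1, 2, 7, 4, 6, 5, 3]
After 4 (swap(3, 1)): [0, 7, 2, 1, 4, 6, 5, 3]
After 5 (swap(2, 1)): [0, 2, 7, 1, 4, 6, 5, 3]
After 6 (rotate_left(0, 3, k=2)): [7, 1, 0, 2, 4, 6, 5, 3]
After 7 (reverse(0, 4)): [4, 2, 0, 1, 7, 6, 5, 3]
After 8 (reverse(6, 7)): [4, 2, 0, 1, 7, 6, 3, 5]
After 9 (swap(6, 2)): [4, 2, 3, 1, 7, 6, 0, 5]
After 10 (swap(7, 6)): [4, 2, 3, 1, 7, 6, 5, 0]
After 11 (swap(2, 5)): [4, 2, 6, 1, 7, 3, 5, 0]
After 12 (swap(0, 1)): [2, 4, 6, 1, 7, 3, 5, 0]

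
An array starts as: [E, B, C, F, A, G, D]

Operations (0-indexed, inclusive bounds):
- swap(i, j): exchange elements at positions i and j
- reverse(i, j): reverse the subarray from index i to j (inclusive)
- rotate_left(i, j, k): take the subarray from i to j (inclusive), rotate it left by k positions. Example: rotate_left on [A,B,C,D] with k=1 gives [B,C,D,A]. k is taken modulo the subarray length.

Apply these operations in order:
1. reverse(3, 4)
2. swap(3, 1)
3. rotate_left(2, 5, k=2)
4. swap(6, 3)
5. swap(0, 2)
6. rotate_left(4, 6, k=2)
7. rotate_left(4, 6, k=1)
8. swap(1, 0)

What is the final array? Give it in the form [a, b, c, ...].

After 1 (reverse(3, 4)): [E, B, C, A, F, G, D]
After 2 (swap(3, 1)): [E, A, C, B, F, G, D]
After 3 (rotate_left(2, 5, k=2)): [E, A, F, G, C, B, D]
After 4 (swap(6, 3)): [E, A, F, D, C, B, G]
After 5 (swap(0, 2)): [F, A, E, D, C, B, G]
After 6 (rotate_left(4, 6, k=2)): [F, A, E, D, G, C, B]
After 7 (rotate_left(4, 6, k=1)): [F, A, E, D, C, B, G]
After 8 (swap(1, 0)): [A, F, E, D, C, B, G]

Answer: [A, F, E, D, C, B, G]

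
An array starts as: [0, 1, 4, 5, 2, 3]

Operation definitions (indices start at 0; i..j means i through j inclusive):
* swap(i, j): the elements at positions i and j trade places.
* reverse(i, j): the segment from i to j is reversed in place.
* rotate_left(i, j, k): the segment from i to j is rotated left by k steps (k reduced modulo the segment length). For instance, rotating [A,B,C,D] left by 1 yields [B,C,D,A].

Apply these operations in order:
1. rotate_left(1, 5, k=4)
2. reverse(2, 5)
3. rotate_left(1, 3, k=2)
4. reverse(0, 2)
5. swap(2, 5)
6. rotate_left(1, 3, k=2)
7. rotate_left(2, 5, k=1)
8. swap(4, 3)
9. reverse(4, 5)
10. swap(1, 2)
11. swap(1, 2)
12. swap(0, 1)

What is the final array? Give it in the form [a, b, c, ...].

After 1 (rotate_left(1, 5, k=4)): [0, 3, 1, 4, 5, 2]
After 2 (reverse(2, 5)): [0, 3, 2, 5, 4, 1]
After 3 (rotate_left(1, 3, k=2)): [0, 5, 3, 2, 4, 1]
After 4 (reverse(0, 2)): [3, 5, 0, 2, 4, 1]
After 5 (swap(2, 5)): [3, 5, 1, 2, 4, 0]
After 6 (rotate_left(1, 3, k=2)): [3, 2, 5, 1, 4, 0]
After 7 (rotate_left(2, 5, k=1)): [3, 2, 1, 4, 0, 5]
After 8 (swap(4, 3)): [3, 2, 1, 0, 4, 5]
After 9 (reverse(4, 5)): [3, 2, 1, 0, 5, 4]
After 10 (swap(1, 2)): [3, 1, 2, 0, 5, 4]
After 11 (swap(1, 2)): [3, 2, 1, 0, 5, 4]
After 12 (swap(0, 1)): [2, 3, 1, 0, 5, 4]

Answer: [2, 3, 1, 0, 5, 4]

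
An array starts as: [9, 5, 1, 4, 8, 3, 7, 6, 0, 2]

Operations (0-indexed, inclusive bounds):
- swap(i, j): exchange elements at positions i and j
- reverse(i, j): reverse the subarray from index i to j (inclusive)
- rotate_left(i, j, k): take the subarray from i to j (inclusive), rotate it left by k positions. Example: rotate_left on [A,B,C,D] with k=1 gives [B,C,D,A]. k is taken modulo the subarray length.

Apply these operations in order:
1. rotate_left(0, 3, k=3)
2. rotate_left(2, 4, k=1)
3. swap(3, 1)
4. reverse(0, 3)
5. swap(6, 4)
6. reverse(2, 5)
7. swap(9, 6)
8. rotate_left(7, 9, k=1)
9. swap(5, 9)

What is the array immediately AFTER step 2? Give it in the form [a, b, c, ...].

After 1 (rotate_left(0, 3, k=3)): [4, 9, 5, 1, 8, 3, 7, 6, 0, 2]
After 2 (rotate_left(2, 4, k=1)): [4, 9, 1, 8, 5, 3, 7, 6, 0, 2]

Answer: [4, 9, 1, 8, 5, 3, 7, 6, 0, 2]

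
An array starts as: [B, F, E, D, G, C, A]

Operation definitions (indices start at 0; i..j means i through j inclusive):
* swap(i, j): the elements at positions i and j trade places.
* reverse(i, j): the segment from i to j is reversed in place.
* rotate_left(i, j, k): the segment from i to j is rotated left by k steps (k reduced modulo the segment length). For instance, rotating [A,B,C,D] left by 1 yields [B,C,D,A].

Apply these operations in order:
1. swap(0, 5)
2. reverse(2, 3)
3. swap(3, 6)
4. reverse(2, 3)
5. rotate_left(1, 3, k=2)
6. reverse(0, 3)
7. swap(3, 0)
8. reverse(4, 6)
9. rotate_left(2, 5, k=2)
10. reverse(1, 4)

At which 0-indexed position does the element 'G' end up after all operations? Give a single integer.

After 1 (swap(0, 5)): [C, F, E, D, G, B, A]
After 2 (reverse(2, 3)): [C, F, D, E, G, B, A]
After 3 (swap(3, 6)): [C, F, D, A, G, B, E]
After 4 (reverse(2, 3)): [C, F, A, D, G, B, E]
After 5 (rotate_left(1, 3, k=2)): [C, D, F, A, G, B, E]
After 6 (reverse(0, 3)): [A, F, D, C, G, B, E]
After 7 (swap(3, 0)): [C, F, D, A, G, B, E]
After 8 (reverse(4, 6)): [C, F, D, A, E, B, G]
After 9 (rotate_left(2, 5, k=2)): [C, F, E, B, D, A, G]
After 10 (reverse(1, 4)): [C, D, B, E, F, A, G]

Answer: 6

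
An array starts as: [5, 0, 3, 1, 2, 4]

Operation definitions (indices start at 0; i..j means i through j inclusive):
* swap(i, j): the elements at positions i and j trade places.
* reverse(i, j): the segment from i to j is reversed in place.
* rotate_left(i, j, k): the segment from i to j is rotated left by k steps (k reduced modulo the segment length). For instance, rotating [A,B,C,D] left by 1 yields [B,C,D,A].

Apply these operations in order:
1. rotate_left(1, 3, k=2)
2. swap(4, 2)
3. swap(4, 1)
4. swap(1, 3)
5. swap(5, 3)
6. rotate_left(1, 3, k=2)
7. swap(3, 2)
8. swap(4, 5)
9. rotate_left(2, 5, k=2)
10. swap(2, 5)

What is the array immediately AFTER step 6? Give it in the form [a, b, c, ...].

After 1 (rotate_left(1, 3, k=2)): [5, 1, 0, 3, 2, 4]
After 2 (swap(4, 2)): [5, 1, 2, 3, 0, 4]
After 3 (swap(4, 1)): [5, 0, 2, 3, 1, 4]
After 4 (swap(1, 3)): [5, 3, 2, 0, 1, 4]
After 5 (swap(5, 3)): [5, 3, 2, 4, 1, 0]
After 6 (rotate_left(1, 3, k=2)): [5, 4, 3, 2, 1, 0]

Answer: [5, 4, 3, 2, 1, 0]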